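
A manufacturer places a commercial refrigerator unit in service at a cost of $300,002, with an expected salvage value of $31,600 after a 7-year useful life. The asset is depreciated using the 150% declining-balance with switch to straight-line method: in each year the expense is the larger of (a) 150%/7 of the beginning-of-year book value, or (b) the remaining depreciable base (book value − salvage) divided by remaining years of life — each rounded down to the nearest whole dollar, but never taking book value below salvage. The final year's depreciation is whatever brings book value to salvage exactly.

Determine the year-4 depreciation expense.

$31,182

Depreciable base = $300,002 − $31,600 = $268,402.
Year 1: DB = ⌊$300,002 × 150%/7⌋ = $64,286; SL = ⌊$268,402/7⌋ = $38,343 → take DB $64,286. Book value $235,716.
Year 2: DB = ⌊$235,716 × 150%/7⌋ = $50,510; SL = ⌊$204,116/6⌋ = $34,019 → take DB $50,510. Book value $185,206.
Year 3: DB = ⌊$185,206 × 150%/7⌋ = $39,687; SL = ⌊$153,606/5⌋ = $30,721 → take DB $39,687. Book value $145,519.
Year 4: DB = ⌊$145,519 × 150%/7⌋ = $31,182; SL = ⌊$113,919/4⌋ = $28,479 → take DB $31,182. Book value $114,337.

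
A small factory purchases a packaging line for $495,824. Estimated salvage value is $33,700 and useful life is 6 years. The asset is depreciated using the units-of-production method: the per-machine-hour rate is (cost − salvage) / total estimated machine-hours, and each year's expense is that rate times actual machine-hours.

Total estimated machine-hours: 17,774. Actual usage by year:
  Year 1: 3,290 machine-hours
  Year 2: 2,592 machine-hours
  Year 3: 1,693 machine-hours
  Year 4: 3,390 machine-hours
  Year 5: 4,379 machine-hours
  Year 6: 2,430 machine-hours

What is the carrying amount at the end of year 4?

$210,734

Depreciable base = $495,824 − $33,700 = $462,124.
Rate = $462,124 / 17,774 machine-hours = $26 per machine-hour.
Year 1: 3,290 × $26 = $85,540. Book value $410,284.
Year 2: 2,592 × $26 = $67,392. Book value $342,892.
Year 3: 1,693 × $26 = $44,018. Book value $298,874.
Year 4: 3,390 × $26 = $88,140. Book value $210,734.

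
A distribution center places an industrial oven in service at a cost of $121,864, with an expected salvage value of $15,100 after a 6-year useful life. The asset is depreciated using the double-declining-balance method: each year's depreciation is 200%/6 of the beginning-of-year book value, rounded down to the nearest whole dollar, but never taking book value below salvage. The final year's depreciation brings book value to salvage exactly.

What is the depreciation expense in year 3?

$18,054

Depreciable base = $121,864 − $15,100 = $106,764.
Year 1: ⌊$121,864 × 200%/6⌋ = $40,621. Book value $81,243.
Year 2: ⌊$81,243 × 200%/6⌋ = $27,081. Book value $54,162.
Year 3: ⌊$54,162 × 200%/6⌋ = $18,054. Book value $36,108.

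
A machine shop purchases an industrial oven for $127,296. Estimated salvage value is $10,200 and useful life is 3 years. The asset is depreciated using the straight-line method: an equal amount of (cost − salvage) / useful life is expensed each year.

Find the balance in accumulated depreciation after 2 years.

Depreciable base = $127,296 − $10,200 = $117,096.
Annual expense = $117,096 / 3 = $39,032.
End of year 1: book value $88,264.
End of year 2: book value $49,232.
Accumulated through year 2 = $127,296 − $49,232 = $78,064.

$78,064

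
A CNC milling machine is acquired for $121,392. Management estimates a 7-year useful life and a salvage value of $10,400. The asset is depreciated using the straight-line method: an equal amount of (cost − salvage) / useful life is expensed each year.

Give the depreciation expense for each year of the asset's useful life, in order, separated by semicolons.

$15,856; $15,856; $15,856; $15,856; $15,856; $15,856; $15,856

Depreciable base = $121,392 − $10,400 = $110,992.
Annual expense = $110,992 / 7 = $15,856.
End of year 1: book value $105,536.
End of year 2: book value $89,680.
End of year 3: book value $73,824.
End of year 4: book value $57,968.
End of year 5: book value $42,112.
End of year 6: book value $26,256.
End of year 7: book value $10,400.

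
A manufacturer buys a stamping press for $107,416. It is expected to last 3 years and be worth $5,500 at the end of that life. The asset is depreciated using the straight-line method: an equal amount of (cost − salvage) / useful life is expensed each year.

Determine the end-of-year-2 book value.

Depreciable base = $107,416 − $5,500 = $101,916.
Annual expense = $101,916 / 3 = $33,972.
End of year 1: book value $73,444.
End of year 2: book value $39,472.

$39,472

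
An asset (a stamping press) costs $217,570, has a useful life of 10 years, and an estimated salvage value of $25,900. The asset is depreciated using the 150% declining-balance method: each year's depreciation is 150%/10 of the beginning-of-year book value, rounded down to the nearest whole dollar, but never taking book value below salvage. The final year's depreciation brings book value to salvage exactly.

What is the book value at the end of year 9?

$50,395

Depreciable base = $217,570 − $25,900 = $191,670.
Year 1: ⌊$217,570 × 150%/10⌋ = $32,635. Book value $184,935.
Year 2: ⌊$184,935 × 150%/10⌋ = $27,740. Book value $157,195.
Year 3: ⌊$157,195 × 150%/10⌋ = $23,579. Book value $133,616.
Year 4: ⌊$133,616 × 150%/10⌋ = $20,042. Book value $113,574.
Year 5: ⌊$113,574 × 150%/10⌋ = $17,036. Book value $96,538.
Year 6: ⌊$96,538 × 150%/10⌋ = $14,480. Book value $82,058.
Year 7: ⌊$82,058 × 150%/10⌋ = $12,308. Book value $69,750.
Year 8: ⌊$69,750 × 150%/10⌋ = $10,462. Book value $59,288.
Year 9: ⌊$59,288 × 150%/10⌋ = $8,893. Book value $50,395.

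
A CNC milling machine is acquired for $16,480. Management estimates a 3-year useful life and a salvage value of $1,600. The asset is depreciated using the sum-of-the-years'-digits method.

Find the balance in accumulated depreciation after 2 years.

$12,400

Depreciable base = $16,480 − $1,600 = $14,880.
Sum of the years' digits = 3+2+1 = 6.
Year 1: $14,880 × 3/6 = $7,440. Book value $9,040.
Year 2: $14,880 × 2/6 = $4,960. Book value $4,080.
Accumulated through year 2 = $16,480 − $4,080 = $12,400.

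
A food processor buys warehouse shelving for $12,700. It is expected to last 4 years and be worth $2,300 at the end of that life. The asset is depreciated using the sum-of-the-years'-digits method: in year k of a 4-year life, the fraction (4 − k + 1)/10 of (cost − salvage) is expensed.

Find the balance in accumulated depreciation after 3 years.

Depreciable base = $12,700 − $2,300 = $10,400.
Sum of the years' digits = 4+3+2+1 = 10.
Year 1: $10,400 × 4/10 = $4,160. Book value $8,540.
Year 2: $10,400 × 3/10 = $3,120. Book value $5,420.
Year 3: $10,400 × 2/10 = $2,080. Book value $3,340.
Accumulated through year 3 = $12,700 − $3,340 = $9,360.

$9,360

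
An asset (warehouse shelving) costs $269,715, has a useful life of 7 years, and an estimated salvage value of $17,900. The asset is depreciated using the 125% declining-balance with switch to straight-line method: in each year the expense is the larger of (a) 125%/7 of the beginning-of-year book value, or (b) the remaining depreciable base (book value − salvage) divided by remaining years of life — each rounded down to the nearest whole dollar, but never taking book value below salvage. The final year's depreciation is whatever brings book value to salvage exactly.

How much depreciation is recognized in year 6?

Depreciable base = $269,715 − $17,900 = $251,815.
Year 1: DB = ⌊$269,715 × 125%/7⌋ = $48,163; SL = ⌊$251,815/7⌋ = $35,973 → take DB $48,163. Book value $221,552.
Year 2: DB = ⌊$221,552 × 125%/7⌋ = $39,562; SL = ⌊$203,652/6⌋ = $33,942 → take DB $39,562. Book value $181,990.
Year 3: DB = ⌊$181,990 × 125%/7⌋ = $32,498; SL = ⌊$164,090/5⌋ = $32,818 → take SL $32,818. Book value $149,172.
Year 4: DB = ⌊$149,172 × 125%/7⌋ = $26,637; SL = ⌊$131,272/4⌋ = $32,818 → take SL $32,818. Book value $116,354.
Year 5: DB = ⌊$116,354 × 125%/7⌋ = $20,777; SL = ⌊$98,454/3⌋ = $32,818 → take SL $32,818. Book value $83,536.
Year 6: DB = ⌊$83,536 × 125%/7⌋ = $14,917; SL = ⌊$65,636/2⌋ = $32,818 → take SL $32,818. Book value $50,718.

$32,818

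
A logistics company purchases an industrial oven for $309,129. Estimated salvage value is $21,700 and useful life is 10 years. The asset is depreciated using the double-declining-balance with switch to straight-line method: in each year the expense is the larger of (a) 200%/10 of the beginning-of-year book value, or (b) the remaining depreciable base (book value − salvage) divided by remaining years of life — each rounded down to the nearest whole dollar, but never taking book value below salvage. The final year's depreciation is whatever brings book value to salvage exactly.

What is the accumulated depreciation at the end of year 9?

$273,052

Depreciable base = $309,129 − $21,700 = $287,429.
Year 1: DB = ⌊$309,129 × 200%/10⌋ = $61,825; SL = ⌊$287,429/10⌋ = $28,742 → take DB $61,825. Book value $247,304.
Year 2: DB = ⌊$247,304 × 200%/10⌋ = $49,460; SL = ⌊$225,604/9⌋ = $25,067 → take DB $49,460. Book value $197,844.
Year 3: DB = ⌊$197,844 × 200%/10⌋ = $39,568; SL = ⌊$176,144/8⌋ = $22,018 → take DB $39,568. Book value $158,276.
Year 4: DB = ⌊$158,276 × 200%/10⌋ = $31,655; SL = ⌊$136,576/7⌋ = $19,510 → take DB $31,655. Book value $126,621.
Year 5: DB = ⌊$126,621 × 200%/10⌋ = $25,324; SL = ⌊$104,921/6⌋ = $17,486 → take DB $25,324. Book value $101,297.
Year 6: DB = ⌊$101,297 × 200%/10⌋ = $20,259; SL = ⌊$79,597/5⌋ = $15,919 → take DB $20,259. Book value $81,038.
Year 7: DB = ⌊$81,038 × 200%/10⌋ = $16,207; SL = ⌊$59,338/4⌋ = $14,834 → take DB $16,207. Book value $64,831.
Year 8: DB = ⌊$64,831 × 200%/10⌋ = $12,966; SL = ⌊$43,131/3⌋ = $14,377 → take SL $14,377. Book value $50,454.
Year 9: DB = ⌊$50,454 × 200%/10⌋ = $10,090; SL = ⌊$28,754/2⌋ = $14,377 → take SL $14,377. Book value $36,077.
Accumulated through year 9 = $309,129 − $36,077 = $273,052.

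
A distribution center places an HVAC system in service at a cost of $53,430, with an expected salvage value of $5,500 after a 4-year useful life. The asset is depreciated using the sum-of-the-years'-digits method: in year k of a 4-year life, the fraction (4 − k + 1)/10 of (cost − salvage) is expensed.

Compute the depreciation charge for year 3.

$9,586

Depreciable base = $53,430 − $5,500 = $47,930.
Sum of the years' digits = 4+3+2+1 = 10.
Year 1: $47,930 × 4/10 = $19,172. Book value $34,258.
Year 2: $47,930 × 3/10 = $14,379. Book value $19,879.
Year 3: $47,930 × 2/10 = $9,586. Book value $10,293.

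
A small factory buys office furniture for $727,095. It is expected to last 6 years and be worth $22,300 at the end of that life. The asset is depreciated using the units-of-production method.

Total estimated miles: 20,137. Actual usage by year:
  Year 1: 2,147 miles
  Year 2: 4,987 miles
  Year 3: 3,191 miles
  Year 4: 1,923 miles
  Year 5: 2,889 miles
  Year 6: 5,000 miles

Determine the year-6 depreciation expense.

Depreciable base = $727,095 − $22,300 = $704,795.
Rate = $704,795 / 20,137 miles = $35 per mile.
Year 1: 2,147 × $35 = $75,145. Book value $651,950.
Year 2: 4,987 × $35 = $174,545. Book value $477,405.
Year 3: 3,191 × $35 = $111,685. Book value $365,720.
Year 4: 1,923 × $35 = $67,305. Book value $298,415.
Year 5: 2,889 × $35 = $101,115. Book value $197,300.
Year 6: 5,000 × $35 = $175,000. Book value $22,300.

$175,000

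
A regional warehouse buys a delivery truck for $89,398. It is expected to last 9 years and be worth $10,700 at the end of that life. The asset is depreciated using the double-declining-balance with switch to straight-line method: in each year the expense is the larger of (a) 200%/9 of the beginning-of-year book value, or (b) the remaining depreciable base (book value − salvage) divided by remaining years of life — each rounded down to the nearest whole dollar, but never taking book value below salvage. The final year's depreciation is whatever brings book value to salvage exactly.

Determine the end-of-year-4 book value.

Depreciable base = $89,398 − $10,700 = $78,698.
Year 1: DB = ⌊$89,398 × 200%/9⌋ = $19,866; SL = ⌊$78,698/9⌋ = $8,744 → take DB $19,866. Book value $69,532.
Year 2: DB = ⌊$69,532 × 200%/9⌋ = $15,451; SL = ⌊$58,832/8⌋ = $7,354 → take DB $15,451. Book value $54,081.
Year 3: DB = ⌊$54,081 × 200%/9⌋ = $12,018; SL = ⌊$43,381/7⌋ = $6,197 → take DB $12,018. Book value $42,063.
Year 4: DB = ⌊$42,063 × 200%/9⌋ = $9,347; SL = ⌊$31,363/6⌋ = $5,227 → take DB $9,347. Book value $32,716.

$32,716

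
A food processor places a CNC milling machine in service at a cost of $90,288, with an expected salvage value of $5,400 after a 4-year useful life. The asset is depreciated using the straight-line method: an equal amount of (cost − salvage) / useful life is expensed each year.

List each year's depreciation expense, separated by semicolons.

Depreciable base = $90,288 − $5,400 = $84,888.
Annual expense = $84,888 / 4 = $21,222.
End of year 1: book value $69,066.
End of year 2: book value $47,844.
End of year 3: book value $26,622.
End of year 4: book value $5,400.

$21,222; $21,222; $21,222; $21,222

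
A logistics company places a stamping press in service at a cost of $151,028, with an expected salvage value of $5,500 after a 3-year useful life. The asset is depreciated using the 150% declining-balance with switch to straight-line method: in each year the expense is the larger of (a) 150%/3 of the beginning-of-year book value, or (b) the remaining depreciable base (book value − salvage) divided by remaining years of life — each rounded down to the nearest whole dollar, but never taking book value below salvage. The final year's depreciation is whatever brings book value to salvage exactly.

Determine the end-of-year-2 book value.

Depreciable base = $151,028 − $5,500 = $145,528.
Year 1: DB = ⌊$151,028 × 150%/3⌋ = $75,514; SL = ⌊$145,528/3⌋ = $48,509 → take DB $75,514. Book value $75,514.
Year 2: DB = ⌊$75,514 × 150%/3⌋ = $37,757; SL = ⌊$70,014/2⌋ = $35,007 → take DB $37,757. Book value $37,757.

$37,757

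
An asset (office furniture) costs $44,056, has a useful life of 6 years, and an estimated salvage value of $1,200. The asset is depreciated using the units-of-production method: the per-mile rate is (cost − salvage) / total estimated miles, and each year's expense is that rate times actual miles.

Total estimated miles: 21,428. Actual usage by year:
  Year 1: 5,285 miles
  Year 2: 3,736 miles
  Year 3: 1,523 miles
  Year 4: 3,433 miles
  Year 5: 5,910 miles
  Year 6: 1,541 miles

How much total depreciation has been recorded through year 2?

Depreciable base = $44,056 − $1,200 = $42,856.
Rate = $42,856 / 21,428 miles = $2 per mile.
Year 1: 5,285 × $2 = $10,570. Book value $33,486.
Year 2: 3,736 × $2 = $7,472. Book value $26,014.
Accumulated through year 2 = $44,056 − $26,014 = $18,042.

$18,042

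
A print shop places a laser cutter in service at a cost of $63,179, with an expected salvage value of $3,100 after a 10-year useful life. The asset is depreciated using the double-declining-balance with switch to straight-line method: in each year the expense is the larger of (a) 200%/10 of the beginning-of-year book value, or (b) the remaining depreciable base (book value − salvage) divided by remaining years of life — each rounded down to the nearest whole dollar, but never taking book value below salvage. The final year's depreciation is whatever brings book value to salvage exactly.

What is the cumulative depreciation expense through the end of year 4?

$37,299

Depreciable base = $63,179 − $3,100 = $60,079.
Year 1: DB = ⌊$63,179 × 200%/10⌋ = $12,635; SL = ⌊$60,079/10⌋ = $6,007 → take DB $12,635. Book value $50,544.
Year 2: DB = ⌊$50,544 × 200%/10⌋ = $10,108; SL = ⌊$47,444/9⌋ = $5,271 → take DB $10,108. Book value $40,436.
Year 3: DB = ⌊$40,436 × 200%/10⌋ = $8,087; SL = ⌊$37,336/8⌋ = $4,667 → take DB $8,087. Book value $32,349.
Year 4: DB = ⌊$32,349 × 200%/10⌋ = $6,469; SL = ⌊$29,249/7⌋ = $4,178 → take DB $6,469. Book value $25,880.
Accumulated through year 4 = $63,179 − $25,880 = $37,299.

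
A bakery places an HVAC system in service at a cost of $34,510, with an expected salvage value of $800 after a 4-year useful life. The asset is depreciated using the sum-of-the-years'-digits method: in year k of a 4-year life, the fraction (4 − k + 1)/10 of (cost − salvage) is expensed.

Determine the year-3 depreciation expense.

Depreciable base = $34,510 − $800 = $33,710.
Sum of the years' digits = 4+3+2+1 = 10.
Year 1: $33,710 × 4/10 = $13,484. Book value $21,026.
Year 2: $33,710 × 3/10 = $10,113. Book value $10,913.
Year 3: $33,710 × 2/10 = $6,742. Book value $4,171.

$6,742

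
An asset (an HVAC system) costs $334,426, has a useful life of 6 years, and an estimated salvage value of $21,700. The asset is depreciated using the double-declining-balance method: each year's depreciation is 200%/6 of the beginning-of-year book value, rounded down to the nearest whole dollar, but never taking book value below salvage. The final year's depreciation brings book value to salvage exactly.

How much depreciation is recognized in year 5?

Depreciable base = $334,426 − $21,700 = $312,726.
Year 1: ⌊$334,426 × 200%/6⌋ = $111,475. Book value $222,951.
Year 2: ⌊$222,951 × 200%/6⌋ = $74,317. Book value $148,634.
Year 3: ⌊$148,634 × 200%/6⌋ = $49,544. Book value $99,090.
Year 4: ⌊$99,090 × 200%/6⌋ = $33,030. Book value $66,060.
Year 5: ⌊$66,060 × 200%/6⌋ = $22,020. Book value $44,040.

$22,020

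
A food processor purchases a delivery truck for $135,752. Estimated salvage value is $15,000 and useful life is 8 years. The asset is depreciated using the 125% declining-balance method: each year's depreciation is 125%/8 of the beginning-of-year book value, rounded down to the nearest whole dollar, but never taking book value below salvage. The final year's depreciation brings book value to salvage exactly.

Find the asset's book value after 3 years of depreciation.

Depreciable base = $135,752 − $15,000 = $120,752.
Year 1: ⌊$135,752 × 125%/8⌋ = $21,211. Book value $114,541.
Year 2: ⌊$114,541 × 125%/8⌋ = $17,897. Book value $96,644.
Year 3: ⌊$96,644 × 125%/8⌋ = $15,100. Book value $81,544.

$81,544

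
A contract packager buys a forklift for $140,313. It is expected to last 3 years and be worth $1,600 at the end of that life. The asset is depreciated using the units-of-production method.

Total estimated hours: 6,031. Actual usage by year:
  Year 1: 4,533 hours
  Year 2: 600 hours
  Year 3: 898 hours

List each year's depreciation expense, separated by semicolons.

$104,259; $13,800; $20,654

Depreciable base = $140,313 − $1,600 = $138,713.
Rate = $138,713 / 6,031 hours = $23 per hour.
Year 1: 4,533 × $23 = $104,259. Book value $36,054.
Year 2: 600 × $23 = $13,800. Book value $22,254.
Year 3: 898 × $23 = $20,654. Book value $1,600.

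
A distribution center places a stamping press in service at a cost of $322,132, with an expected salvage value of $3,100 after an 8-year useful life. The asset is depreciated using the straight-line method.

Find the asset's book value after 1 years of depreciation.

$282,253

Depreciable base = $322,132 − $3,100 = $319,032.
Annual expense = $319,032 / 8 = $39,879.
End of year 1: book value $282,253.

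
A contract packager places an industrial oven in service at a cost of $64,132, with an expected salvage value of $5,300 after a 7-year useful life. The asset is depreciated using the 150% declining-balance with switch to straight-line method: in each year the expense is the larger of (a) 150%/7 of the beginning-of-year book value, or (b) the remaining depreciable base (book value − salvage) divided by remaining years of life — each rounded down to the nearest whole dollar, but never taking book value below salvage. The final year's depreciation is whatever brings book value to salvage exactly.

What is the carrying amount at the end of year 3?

Depreciable base = $64,132 − $5,300 = $58,832.
Year 1: DB = ⌊$64,132 × 150%/7⌋ = $13,742; SL = ⌊$58,832/7⌋ = $8,404 → take DB $13,742. Book value $50,390.
Year 2: DB = ⌊$50,390 × 150%/7⌋ = $10,797; SL = ⌊$45,090/6⌋ = $7,515 → take DB $10,797. Book value $39,593.
Year 3: DB = ⌊$39,593 × 150%/7⌋ = $8,484; SL = ⌊$34,293/5⌋ = $6,858 → take DB $8,484. Book value $31,109.

$31,109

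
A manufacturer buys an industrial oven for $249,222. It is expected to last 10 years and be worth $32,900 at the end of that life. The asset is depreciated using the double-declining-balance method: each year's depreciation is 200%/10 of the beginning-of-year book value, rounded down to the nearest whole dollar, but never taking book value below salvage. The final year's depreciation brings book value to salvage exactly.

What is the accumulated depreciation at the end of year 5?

Depreciable base = $249,222 − $32,900 = $216,322.
Year 1: ⌊$249,222 × 200%/10⌋ = $49,844. Book value $199,378.
Year 2: ⌊$199,378 × 200%/10⌋ = $39,875. Book value $159,503.
Year 3: ⌊$159,503 × 200%/10⌋ = $31,900. Book value $127,603.
Year 4: ⌊$127,603 × 200%/10⌋ = $25,520. Book value $102,083.
Year 5: ⌊$102,083 × 200%/10⌋ = $20,416. Book value $81,667.
Accumulated through year 5 = $249,222 − $81,667 = $167,555.

$167,555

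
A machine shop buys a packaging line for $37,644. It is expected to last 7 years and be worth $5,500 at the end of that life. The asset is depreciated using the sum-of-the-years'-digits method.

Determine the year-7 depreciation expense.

Depreciable base = $37,644 − $5,500 = $32,144.
Sum of the years' digits = 7+6+5+4+3+2+1 = 28.
Year 1: $32,144 × 7/28 = $8,036. Book value $29,608.
Year 2: $32,144 × 6/28 = $6,888. Book value $22,720.
Year 3: $32,144 × 5/28 = $5,740. Book value $16,980.
Year 4: $32,144 × 4/28 = $4,592. Book value $12,388.
Year 5: $32,144 × 3/28 = $3,444. Book value $8,944.
Year 6: $32,144 × 2/28 = $2,296. Book value $6,648.
Year 7: $32,144 × 1/28 = $1,148. Book value $5,500.

$1,148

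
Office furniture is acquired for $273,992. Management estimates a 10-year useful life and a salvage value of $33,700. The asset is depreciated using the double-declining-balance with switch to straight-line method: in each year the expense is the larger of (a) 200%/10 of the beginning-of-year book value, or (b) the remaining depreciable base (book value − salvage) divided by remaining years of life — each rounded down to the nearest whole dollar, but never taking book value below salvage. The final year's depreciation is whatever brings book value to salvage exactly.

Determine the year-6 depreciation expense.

$17,956

Depreciable base = $273,992 − $33,700 = $240,292.
Year 1: DB = ⌊$273,992 × 200%/10⌋ = $54,798; SL = ⌊$240,292/10⌋ = $24,029 → take DB $54,798. Book value $219,194.
Year 2: DB = ⌊$219,194 × 200%/10⌋ = $43,838; SL = ⌊$185,494/9⌋ = $20,610 → take DB $43,838. Book value $175,356.
Year 3: DB = ⌊$175,356 × 200%/10⌋ = $35,071; SL = ⌊$141,656/8⌋ = $17,707 → take DB $35,071. Book value $140,285.
Year 4: DB = ⌊$140,285 × 200%/10⌋ = $28,057; SL = ⌊$106,585/7⌋ = $15,226 → take DB $28,057. Book value $112,228.
Year 5: DB = ⌊$112,228 × 200%/10⌋ = $22,445; SL = ⌊$78,528/6⌋ = $13,088 → take DB $22,445. Book value $89,783.
Year 6: DB = ⌊$89,783 × 200%/10⌋ = $17,956; SL = ⌊$56,083/5⌋ = $11,216 → take DB $17,956. Book value $71,827.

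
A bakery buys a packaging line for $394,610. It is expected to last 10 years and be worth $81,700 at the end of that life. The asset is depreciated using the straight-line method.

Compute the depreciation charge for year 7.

$31,291

Depreciable base = $394,610 − $81,700 = $312,910.
Annual expense = $312,910 / 10 = $31,291.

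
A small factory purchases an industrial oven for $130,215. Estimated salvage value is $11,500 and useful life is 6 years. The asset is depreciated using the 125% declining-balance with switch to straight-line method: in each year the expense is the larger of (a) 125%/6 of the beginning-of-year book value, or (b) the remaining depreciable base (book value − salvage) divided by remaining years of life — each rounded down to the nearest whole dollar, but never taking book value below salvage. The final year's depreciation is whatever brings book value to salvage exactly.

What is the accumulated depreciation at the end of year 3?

Depreciable base = $130,215 − $11,500 = $118,715.
Year 1: DB = ⌊$130,215 × 125%/6⌋ = $27,128; SL = ⌊$118,715/6⌋ = $19,785 → take DB $27,128. Book value $103,087.
Year 2: DB = ⌊$103,087 × 125%/6⌋ = $21,476; SL = ⌊$91,587/5⌋ = $18,317 → take DB $21,476. Book value $81,611.
Year 3: DB = ⌊$81,611 × 125%/6⌋ = $17,002; SL = ⌊$70,111/4⌋ = $17,527 → take SL $17,527. Book value $64,084.
Accumulated through year 3 = $130,215 − $64,084 = $66,131.

$66,131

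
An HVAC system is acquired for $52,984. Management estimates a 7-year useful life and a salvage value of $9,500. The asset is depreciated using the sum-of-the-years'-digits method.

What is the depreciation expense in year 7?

Depreciable base = $52,984 − $9,500 = $43,484.
Sum of the years' digits = 7+6+5+4+3+2+1 = 28.
Year 1: $43,484 × 7/28 = $10,871. Book value $42,113.
Year 2: $43,484 × 6/28 = $9,318. Book value $32,795.
Year 3: $43,484 × 5/28 = $7,765. Book value $25,030.
Year 4: $43,484 × 4/28 = $6,212. Book value $18,818.
Year 5: $43,484 × 3/28 = $4,659. Book value $14,159.
Year 6: $43,484 × 2/28 = $3,106. Book value $11,053.
Year 7: $43,484 × 1/28 = $1,553. Book value $9,500.

$1,553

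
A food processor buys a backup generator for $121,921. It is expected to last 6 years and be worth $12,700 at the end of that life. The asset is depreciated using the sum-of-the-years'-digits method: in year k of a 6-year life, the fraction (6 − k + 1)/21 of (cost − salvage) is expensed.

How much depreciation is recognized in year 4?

Depreciable base = $121,921 − $12,700 = $109,221.
Sum of the years' digits = 6+5+4+3+2+1 = 21.
Year 1: $109,221 × 6/21 = $31,206. Book value $90,715.
Year 2: $109,221 × 5/21 = $26,005. Book value $64,710.
Year 3: $109,221 × 4/21 = $20,804. Book value $43,906.
Year 4: $109,221 × 3/21 = $15,603. Book value $28,303.

$15,603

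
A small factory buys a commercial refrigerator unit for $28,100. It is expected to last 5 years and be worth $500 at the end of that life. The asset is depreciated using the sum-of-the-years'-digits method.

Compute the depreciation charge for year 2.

$7,360

Depreciable base = $28,100 − $500 = $27,600.
Sum of the years' digits = 5+4+3+2+1 = 15.
Year 1: $27,600 × 5/15 = $9,200. Book value $18,900.
Year 2: $27,600 × 4/15 = $7,360. Book value $11,540.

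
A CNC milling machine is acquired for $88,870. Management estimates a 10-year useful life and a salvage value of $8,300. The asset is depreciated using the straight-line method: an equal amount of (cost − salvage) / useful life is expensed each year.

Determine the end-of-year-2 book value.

Depreciable base = $88,870 − $8,300 = $80,570.
Annual expense = $80,570 / 10 = $8,057.
End of year 1: book value $80,813.
End of year 2: book value $72,756.

$72,756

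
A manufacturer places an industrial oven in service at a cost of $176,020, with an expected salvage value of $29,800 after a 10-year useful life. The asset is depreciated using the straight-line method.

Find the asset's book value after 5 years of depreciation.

Depreciable base = $176,020 − $29,800 = $146,220.
Annual expense = $146,220 / 10 = $14,622.
End of year 1: book value $161,398.
End of year 2: book value $146,776.
End of year 3: book value $132,154.
End of year 4: book value $117,532.
End of year 5: book value $102,910.

$102,910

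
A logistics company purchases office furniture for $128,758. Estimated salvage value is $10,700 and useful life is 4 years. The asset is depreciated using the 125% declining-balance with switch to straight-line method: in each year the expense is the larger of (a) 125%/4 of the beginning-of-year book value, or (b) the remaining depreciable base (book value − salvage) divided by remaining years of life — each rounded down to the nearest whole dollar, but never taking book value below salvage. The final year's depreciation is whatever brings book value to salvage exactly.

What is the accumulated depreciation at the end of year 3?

Depreciable base = $128,758 − $10,700 = $118,058.
Year 1: DB = ⌊$128,758 × 125%/4⌋ = $40,236; SL = ⌊$118,058/4⌋ = $29,514 → take DB $40,236. Book value $88,522.
Year 2: DB = ⌊$88,522 × 125%/4⌋ = $27,663; SL = ⌊$77,822/3⌋ = $25,940 → take DB $27,663. Book value $60,859.
Year 3: DB = ⌊$60,859 × 125%/4⌋ = $19,018; SL = ⌊$50,159/2⌋ = $25,079 → take SL $25,079. Book value $35,780.
Accumulated through year 3 = $128,758 − $35,780 = $92,978.

$92,978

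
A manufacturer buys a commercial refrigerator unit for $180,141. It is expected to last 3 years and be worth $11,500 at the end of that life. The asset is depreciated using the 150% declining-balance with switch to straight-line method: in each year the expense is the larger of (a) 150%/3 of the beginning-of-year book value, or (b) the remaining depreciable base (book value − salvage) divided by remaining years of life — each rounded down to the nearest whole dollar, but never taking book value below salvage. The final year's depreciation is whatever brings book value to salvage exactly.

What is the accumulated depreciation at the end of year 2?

$135,105

Depreciable base = $180,141 − $11,500 = $168,641.
Year 1: DB = ⌊$180,141 × 150%/3⌋ = $90,070; SL = ⌊$168,641/3⌋ = $56,213 → take DB $90,070. Book value $90,071.
Year 2: DB = ⌊$90,071 × 150%/3⌋ = $45,035; SL = ⌊$78,571/2⌋ = $39,285 → take DB $45,035. Book value $45,036.
Accumulated through year 2 = $180,141 − $45,036 = $135,105.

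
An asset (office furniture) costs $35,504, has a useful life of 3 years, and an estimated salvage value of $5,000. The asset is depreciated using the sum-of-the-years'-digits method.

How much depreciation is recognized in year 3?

Depreciable base = $35,504 − $5,000 = $30,504.
Sum of the years' digits = 3+2+1 = 6.
Year 1: $30,504 × 3/6 = $15,252. Book value $20,252.
Year 2: $30,504 × 2/6 = $10,168. Book value $10,084.
Year 3: $30,504 × 1/6 = $5,084. Book value $5,000.

$5,084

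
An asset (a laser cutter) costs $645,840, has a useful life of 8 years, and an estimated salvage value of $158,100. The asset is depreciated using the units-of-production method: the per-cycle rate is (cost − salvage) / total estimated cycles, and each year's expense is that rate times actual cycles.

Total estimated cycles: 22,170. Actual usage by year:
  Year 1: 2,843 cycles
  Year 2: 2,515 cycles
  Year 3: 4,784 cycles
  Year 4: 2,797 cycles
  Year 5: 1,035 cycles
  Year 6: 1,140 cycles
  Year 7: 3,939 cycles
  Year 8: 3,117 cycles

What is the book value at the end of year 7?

Depreciable base = $645,840 − $158,100 = $487,740.
Rate = $487,740 / 22,170 cycles = $22 per cycle.
Year 1: 2,843 × $22 = $62,546. Book value $583,294.
Year 2: 2,515 × $22 = $55,330. Book value $527,964.
Year 3: 4,784 × $22 = $105,248. Book value $422,716.
Year 4: 2,797 × $22 = $61,534. Book value $361,182.
Year 5: 1,035 × $22 = $22,770. Book value $338,412.
Year 6: 1,140 × $22 = $25,080. Book value $313,332.
Year 7: 3,939 × $22 = $86,658. Book value $226,674.

$226,674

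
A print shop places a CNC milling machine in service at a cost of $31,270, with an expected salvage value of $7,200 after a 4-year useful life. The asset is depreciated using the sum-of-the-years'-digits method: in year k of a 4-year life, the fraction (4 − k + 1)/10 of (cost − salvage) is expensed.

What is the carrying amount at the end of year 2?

$14,421

Depreciable base = $31,270 − $7,200 = $24,070.
Sum of the years' digits = 4+3+2+1 = 10.
Year 1: $24,070 × 4/10 = $9,628. Book value $21,642.
Year 2: $24,070 × 3/10 = $7,221. Book value $14,421.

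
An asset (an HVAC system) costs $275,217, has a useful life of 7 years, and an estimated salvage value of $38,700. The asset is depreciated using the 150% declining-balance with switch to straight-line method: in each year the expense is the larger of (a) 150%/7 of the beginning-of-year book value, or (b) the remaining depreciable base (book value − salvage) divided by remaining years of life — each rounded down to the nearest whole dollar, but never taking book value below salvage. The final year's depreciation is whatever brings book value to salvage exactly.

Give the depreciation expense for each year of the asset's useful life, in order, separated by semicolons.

$58,975; $46,337; $36,408; $28,606; $22,476; $21,857; $21,858

Depreciable base = $275,217 − $38,700 = $236,517.
Year 1: DB = ⌊$275,217 × 150%/7⌋ = $58,975; SL = ⌊$236,517/7⌋ = $33,788 → take DB $58,975. Book value $216,242.
Year 2: DB = ⌊$216,242 × 150%/7⌋ = $46,337; SL = ⌊$177,542/6⌋ = $29,590 → take DB $46,337. Book value $169,905.
Year 3: DB = ⌊$169,905 × 150%/7⌋ = $36,408; SL = ⌊$131,205/5⌋ = $26,241 → take DB $36,408. Book value $133,497.
Year 4: DB = ⌊$133,497 × 150%/7⌋ = $28,606; SL = ⌊$94,797/4⌋ = $23,699 → take DB $28,606. Book value $104,891.
Year 5: DB = ⌊$104,891 × 150%/7⌋ = $22,476; SL = ⌊$66,191/3⌋ = $22,063 → take DB $22,476. Book value $82,415.
Year 6: DB = ⌊$82,415 × 150%/7⌋ = $17,660; SL = ⌊$43,715/2⌋ = $21,857 → take SL $21,857. Book value $60,558.
Year 7 (final): $60,558 − $38,700 = $21,858. Book value $38,700.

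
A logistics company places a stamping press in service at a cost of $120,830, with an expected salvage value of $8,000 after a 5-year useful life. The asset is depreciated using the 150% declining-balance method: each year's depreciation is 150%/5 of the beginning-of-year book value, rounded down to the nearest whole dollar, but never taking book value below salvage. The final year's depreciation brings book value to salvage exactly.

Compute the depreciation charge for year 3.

$17,762

Depreciable base = $120,830 − $8,000 = $112,830.
Year 1: ⌊$120,830 × 150%/5⌋ = $36,249. Book value $84,581.
Year 2: ⌊$84,581 × 150%/5⌋ = $25,374. Book value $59,207.
Year 3: ⌊$59,207 × 150%/5⌋ = $17,762. Book value $41,445.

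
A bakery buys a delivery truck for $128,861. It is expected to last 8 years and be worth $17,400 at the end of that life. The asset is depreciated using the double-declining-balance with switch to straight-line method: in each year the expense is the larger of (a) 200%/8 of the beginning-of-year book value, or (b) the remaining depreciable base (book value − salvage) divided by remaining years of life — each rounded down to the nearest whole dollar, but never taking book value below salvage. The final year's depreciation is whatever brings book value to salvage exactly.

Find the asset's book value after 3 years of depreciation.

$54,364

Depreciable base = $128,861 − $17,400 = $111,461.
Year 1: DB = ⌊$128,861 × 200%/8⌋ = $32,215; SL = ⌊$111,461/8⌋ = $13,932 → take DB $32,215. Book value $96,646.
Year 2: DB = ⌊$96,646 × 200%/8⌋ = $24,161; SL = ⌊$79,246/7⌋ = $11,320 → take DB $24,161. Book value $72,485.
Year 3: DB = ⌊$72,485 × 200%/8⌋ = $18,121; SL = ⌊$55,085/6⌋ = $9,180 → take DB $18,121. Book value $54,364.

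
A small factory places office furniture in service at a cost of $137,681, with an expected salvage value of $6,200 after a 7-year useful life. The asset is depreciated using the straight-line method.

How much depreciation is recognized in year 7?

$18,783

Depreciable base = $137,681 − $6,200 = $131,481.
Annual expense = $131,481 / 7 = $18,783.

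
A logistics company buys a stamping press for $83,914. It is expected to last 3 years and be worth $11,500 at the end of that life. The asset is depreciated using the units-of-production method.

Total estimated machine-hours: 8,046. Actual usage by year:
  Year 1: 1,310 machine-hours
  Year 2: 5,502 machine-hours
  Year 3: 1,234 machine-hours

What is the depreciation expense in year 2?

Depreciable base = $83,914 − $11,500 = $72,414.
Rate = $72,414 / 8,046 machine-hours = $9 per machine-hour.
Year 1: 1,310 × $9 = $11,790. Book value $72,124.
Year 2: 5,502 × $9 = $49,518. Book value $22,606.

$49,518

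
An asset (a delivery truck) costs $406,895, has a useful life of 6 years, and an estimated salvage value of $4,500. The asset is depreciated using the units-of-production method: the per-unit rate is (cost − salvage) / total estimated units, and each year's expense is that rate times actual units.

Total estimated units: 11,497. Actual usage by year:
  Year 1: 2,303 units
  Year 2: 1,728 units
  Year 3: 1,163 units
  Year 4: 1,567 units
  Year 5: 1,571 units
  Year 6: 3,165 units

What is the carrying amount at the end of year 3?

$225,105

Depreciable base = $406,895 − $4,500 = $402,395.
Rate = $402,395 / 11,497 units = $35 per unit.
Year 1: 2,303 × $35 = $80,605. Book value $326,290.
Year 2: 1,728 × $35 = $60,480. Book value $265,810.
Year 3: 1,163 × $35 = $40,705. Book value $225,105.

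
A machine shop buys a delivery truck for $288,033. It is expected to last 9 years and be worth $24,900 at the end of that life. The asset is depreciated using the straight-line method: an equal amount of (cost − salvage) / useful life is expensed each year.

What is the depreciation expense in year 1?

$29,237

Depreciable base = $288,033 − $24,900 = $263,133.
Annual expense = $263,133 / 9 = $29,237.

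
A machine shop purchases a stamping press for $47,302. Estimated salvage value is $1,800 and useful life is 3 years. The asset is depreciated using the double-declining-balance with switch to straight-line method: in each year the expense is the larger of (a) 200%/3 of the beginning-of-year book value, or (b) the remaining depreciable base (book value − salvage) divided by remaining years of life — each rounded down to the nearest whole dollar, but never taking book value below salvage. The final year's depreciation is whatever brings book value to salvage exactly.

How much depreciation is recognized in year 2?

Depreciable base = $47,302 − $1,800 = $45,502.
Year 1: DB = ⌊$47,302 × 200%/3⌋ = $31,534; SL = ⌊$45,502/3⌋ = $15,167 → take DB $31,534. Book value $15,768.
Year 2: DB = ⌊$15,768 × 200%/3⌋ = $10,512; SL = ⌊$13,968/2⌋ = $6,984 → take DB $10,512. Book value $5,256.

$10,512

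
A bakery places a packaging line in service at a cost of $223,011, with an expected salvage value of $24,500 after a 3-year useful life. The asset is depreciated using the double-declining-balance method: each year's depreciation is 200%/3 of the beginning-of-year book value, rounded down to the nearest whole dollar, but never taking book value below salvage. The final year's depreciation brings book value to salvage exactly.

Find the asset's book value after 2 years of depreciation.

$24,779

Depreciable base = $223,011 − $24,500 = $198,511.
Year 1: ⌊$223,011 × 200%/3⌋ = $148,674. Book value $74,337.
Year 2: ⌊$74,337 × 200%/3⌋ = $49,558. Book value $24,779.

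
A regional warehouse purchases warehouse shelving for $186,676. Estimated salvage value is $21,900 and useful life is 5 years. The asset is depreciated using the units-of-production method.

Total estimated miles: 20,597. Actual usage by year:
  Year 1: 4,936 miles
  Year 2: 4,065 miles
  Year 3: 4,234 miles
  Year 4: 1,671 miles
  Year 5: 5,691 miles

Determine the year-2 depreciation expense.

Depreciable base = $186,676 − $21,900 = $164,776.
Rate = $164,776 / 20,597 miles = $8 per mile.
Year 1: 4,936 × $8 = $39,488. Book value $147,188.
Year 2: 4,065 × $8 = $32,520. Book value $114,668.

$32,520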